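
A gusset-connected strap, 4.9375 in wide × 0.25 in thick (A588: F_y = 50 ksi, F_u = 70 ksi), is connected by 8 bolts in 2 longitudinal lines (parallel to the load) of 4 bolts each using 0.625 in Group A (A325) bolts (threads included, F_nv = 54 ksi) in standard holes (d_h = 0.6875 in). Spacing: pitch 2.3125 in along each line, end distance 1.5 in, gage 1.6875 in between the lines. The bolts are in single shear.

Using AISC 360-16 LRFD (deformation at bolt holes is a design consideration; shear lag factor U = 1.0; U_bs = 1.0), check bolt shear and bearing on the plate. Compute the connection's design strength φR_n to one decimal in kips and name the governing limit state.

99.4 kips (bolt shear governs)

Bolt shear: A_b = π(0.625)²/4 = 0.3068 in². φR_n = 0.75 × 54 × 0.3068 × 8 × 1 = 99.4 kips.
Bearing (0.25 in plate, F_u = 70 ksi): end bolts L_c = 1.5 − 0.6875/2 = 1.15625, R_n = min(1.2×1.15625×0.25×70, 2.4×0.625×0.25×70) = 24.281 kips/bolt; interior L_c = 2.3125 − 0.6875 = 1.625, R_n = 26.25 kips/bolt. φR_n = 0.75 × (2×24.281 + 6×26.25) = 154.5 kips.
Governing: min(99.4, 154.5) = 99.4 kips → bolt shear.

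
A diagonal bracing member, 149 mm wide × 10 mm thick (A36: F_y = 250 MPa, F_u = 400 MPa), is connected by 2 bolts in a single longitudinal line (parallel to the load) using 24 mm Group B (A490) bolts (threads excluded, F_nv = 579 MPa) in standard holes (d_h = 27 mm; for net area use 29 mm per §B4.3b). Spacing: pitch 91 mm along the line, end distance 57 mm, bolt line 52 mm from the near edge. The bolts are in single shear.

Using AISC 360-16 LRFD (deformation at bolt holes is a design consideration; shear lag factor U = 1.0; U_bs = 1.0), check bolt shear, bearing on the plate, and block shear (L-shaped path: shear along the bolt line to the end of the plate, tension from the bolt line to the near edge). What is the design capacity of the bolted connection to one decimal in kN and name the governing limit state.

279.0 kN (block shear governs)

Bolt shear: A_b = π(24)²/4 = 452.39 mm². φR_n = 0.75 × 579 × 452.39 × 2 × 1 = 392.9 kN.
Bearing (10 mm plate, F_u = 400 MPa): end bolts L_c = 57 − 27/2 = 43.5, R_n = min(1.2×43.5×10×400, 2.4×24×10×400) = 208.8 kN/bolt; interior L_c = 91 − 27 = 64, R_n = 230.4 kN/bolt. φR_n = 0.75 × (1×208.8 + 1×230.4) = 329.4 kN.
Block shear: shear path 1×[57+1×91] = 1×148 mm, A_gv = 1480, A_nv = 1×(148 − 1.5×29)×10 = 1045 mm²; tension to near edge: (52 − 0.5×29)×10 = 375 mm². R_n = min(0.6×400×1045, 0.6×250×1480) + 1.0×400×375 = min(250.8, 222) + 150 = 372 kN. φR_n = 0.75 × 372 = 279.0 kN.
Governing: min(392.9, 329.4, 279.0) = 279.0 kN → block shear.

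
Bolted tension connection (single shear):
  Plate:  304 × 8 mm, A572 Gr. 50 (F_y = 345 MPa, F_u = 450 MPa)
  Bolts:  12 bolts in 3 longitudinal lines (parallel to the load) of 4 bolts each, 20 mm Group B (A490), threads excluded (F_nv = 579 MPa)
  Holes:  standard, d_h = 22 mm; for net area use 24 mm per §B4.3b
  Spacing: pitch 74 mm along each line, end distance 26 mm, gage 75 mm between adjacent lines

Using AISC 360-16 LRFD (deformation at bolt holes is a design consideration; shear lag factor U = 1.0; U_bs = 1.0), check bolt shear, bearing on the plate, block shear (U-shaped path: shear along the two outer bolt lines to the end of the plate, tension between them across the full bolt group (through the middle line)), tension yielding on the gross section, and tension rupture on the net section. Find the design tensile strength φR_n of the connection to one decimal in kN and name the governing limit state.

626.4 kN (net-section rupture governs)

Bolt shear: A_b = π(20)²/4 = 314.16 mm². φR_n = 0.75 × 579 × 314.16 × 12 × 1 = 1637.1 kN.
Bearing (8 mm plate, F_u = 450 MPa): end bolts L_c = 26 − 22/2 = 15, R_n = min(1.2×15×8×450, 2.4×20×8×450) = 64.8 kN/bolt; interior L_c = 74 − 22 = 52, R_n = 172.8 kN/bolt. φR_n = 0.75 × (3×64.8 + 9×172.8) = 1312.2 kN.
Block shear: shear path 2×[26+3×74] = 2×248 mm, A_gv = 3968, A_nv = 2×(248 − 3.5×24)×8 = 2624 mm²; tension across gage: (150 − 2×24)×8 = 816 mm². R_n = min(0.6×450×2624, 0.6×345×3968) + 1.0×450×816 = min(708.48, 821.38) + 367.2 = 1075.7 kN. φR_n = 0.75 × 1075.7 = 806.8 kN.
Tension yield (gross): A_g = 304×8 = 2432 mm². φR_n = 0.90 × 345 × 2432 = 755.1 kN.
Tension rupture (net): A_n = (304 − 3×24)×8 = 1856 mm² (U = 1.0, A_e = A_n). φR_n = 0.75 × 450 × 1856 = 626.4 kN.
Governing: min(1637.1, 1312.2, 806.8, 755.1, 626.4) = 626.4 kN → net-section rupture.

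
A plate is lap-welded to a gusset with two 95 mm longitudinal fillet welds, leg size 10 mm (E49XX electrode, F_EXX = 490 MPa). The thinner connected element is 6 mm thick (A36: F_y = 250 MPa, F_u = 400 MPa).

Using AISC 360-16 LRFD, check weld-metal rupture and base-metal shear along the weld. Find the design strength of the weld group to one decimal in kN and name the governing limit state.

171.0 kN (base-metal shear governs)

Weld metal: throat = 0.707×10 = 7.07 mm, L = 2×95 = 190 mm. φR_n = 0.75 × 0.6 × 490 × 7.07 × 190 = 296.2 kN.
Base metal shear (6 mm plate): yield φR_n = 1.0×0.6×250×6×190 = 171.0 kN; rupture φR_n = 0.75×0.6×400×6×190 = 205.2 kN; take 171.0 kN (yield).
Governing: min(296.2, 171.0) = 171.0 kN → base-metal shear.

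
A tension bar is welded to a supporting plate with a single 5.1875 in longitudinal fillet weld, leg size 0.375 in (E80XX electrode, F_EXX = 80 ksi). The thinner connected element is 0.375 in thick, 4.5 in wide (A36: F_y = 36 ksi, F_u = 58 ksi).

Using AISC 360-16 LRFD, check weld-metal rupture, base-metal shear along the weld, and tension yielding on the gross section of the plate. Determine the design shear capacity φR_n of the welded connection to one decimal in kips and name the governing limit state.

Weld metal: throat = 0.707×0.375 = 0.26513 in, L = 5.1875 in. φR_n = 0.75 × 0.6 × 80 × 0.26513 × 5.1875 = 49.5 kips.
Base metal shear (0.375 in plate): yield φR_n = 1.0×0.6×36×0.375×5.1875 = 42.0 kips; rupture φR_n = 0.75×0.6×58×0.375×5.1875 = 50.8 kips; take 42.0 kips (yield).
Tension yield (gross): A_g = 4.5×0.375 = 1.6875 in². φR_n = 0.90 × 36 × 1.6875 = 54.7 kips.
Governing: min(49.5, 42.0, 54.7) = 42.0 kips → base-metal shear.

42.0 kips (base-metal shear governs)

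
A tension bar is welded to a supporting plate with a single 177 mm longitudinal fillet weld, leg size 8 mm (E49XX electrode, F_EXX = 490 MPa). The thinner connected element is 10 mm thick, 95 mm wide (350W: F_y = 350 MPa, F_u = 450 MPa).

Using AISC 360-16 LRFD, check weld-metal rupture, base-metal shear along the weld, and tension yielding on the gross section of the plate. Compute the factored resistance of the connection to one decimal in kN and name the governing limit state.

Weld metal: throat = 0.707×8 = 5.656 mm, L = 177 mm. φR_n = 0.75 × 0.6 × 490 × 5.656 × 177 = 220.7 kN.
Base metal shear (10 mm plate): yield φR_n = 1.0×0.6×350×10×177 = 371.7 kN; rupture φR_n = 0.75×0.6×450×10×177 = 358.4 kN; take 358.4 kN (rupture).
Tension yield (gross): A_g = 95×10 = 950 mm². φR_n = 0.90 × 350 × 950 = 299.3 kN.
Governing: min(220.7, 358.4, 299.3) = 220.7 kN → weld metal.

220.7 kN (weld metal governs)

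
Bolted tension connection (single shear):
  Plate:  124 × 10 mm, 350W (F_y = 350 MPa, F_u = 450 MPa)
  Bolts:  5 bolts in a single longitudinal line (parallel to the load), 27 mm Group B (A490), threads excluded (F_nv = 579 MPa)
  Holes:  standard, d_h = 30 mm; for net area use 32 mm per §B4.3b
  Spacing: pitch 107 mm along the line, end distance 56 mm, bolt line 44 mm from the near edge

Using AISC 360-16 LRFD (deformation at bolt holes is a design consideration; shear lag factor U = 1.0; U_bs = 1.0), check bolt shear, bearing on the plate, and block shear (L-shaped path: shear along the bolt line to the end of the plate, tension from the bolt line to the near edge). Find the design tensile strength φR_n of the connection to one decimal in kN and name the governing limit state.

783.0 kN (block shear governs)

Bolt shear: A_b = π(27)²/4 = 572.56 mm². φR_n = 0.75 × 579 × 572.56 × 5 × 1 = 1243.2 kN.
Bearing (10 mm plate, F_u = 450 MPa): end bolts L_c = 56 − 30/2 = 41, R_n = min(1.2×41×10×450, 2.4×27×10×450) = 221.4 kN/bolt; interior L_c = 107 − 30 = 77, R_n = 291.6 kN/bolt. φR_n = 0.75 × (1×221.4 + 4×291.6) = 1040.9 kN.
Block shear: shear path 1×[56+4×107] = 1×484 mm, A_gv = 4840, A_nv = 1×(484 − 4.5×32)×10 = 3400 mm²; tension to near edge: (44 − 0.5×32)×10 = 280 mm². R_n = min(0.6×450×3400, 0.6×350×4840) + 1.0×450×280 = min(918, 1016.4) + 126 = 1044 kN. φR_n = 0.75 × 1044 = 783.0 kN.
Governing: min(1243.2, 1040.9, 783.0) = 783.0 kN → block shear.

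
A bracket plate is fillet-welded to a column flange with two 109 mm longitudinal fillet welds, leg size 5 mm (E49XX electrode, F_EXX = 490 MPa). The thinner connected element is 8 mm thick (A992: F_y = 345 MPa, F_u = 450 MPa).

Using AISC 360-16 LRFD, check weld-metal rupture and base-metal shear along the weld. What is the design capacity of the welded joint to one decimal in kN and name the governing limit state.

169.9 kN (weld metal governs)

Weld metal: throat = 0.707×5 = 3.535 mm, L = 2×109 = 218 mm. φR_n = 0.75 × 0.6 × 490 × 3.535 × 218 = 169.9 kN.
Base metal shear (8 mm plate): yield φR_n = 1.0×0.6×345×8×218 = 361.0 kN; rupture φR_n = 0.75×0.6×450×8×218 = 353.2 kN; take 353.2 kN (rupture).
Governing: min(169.9, 353.2) = 169.9 kN → weld metal.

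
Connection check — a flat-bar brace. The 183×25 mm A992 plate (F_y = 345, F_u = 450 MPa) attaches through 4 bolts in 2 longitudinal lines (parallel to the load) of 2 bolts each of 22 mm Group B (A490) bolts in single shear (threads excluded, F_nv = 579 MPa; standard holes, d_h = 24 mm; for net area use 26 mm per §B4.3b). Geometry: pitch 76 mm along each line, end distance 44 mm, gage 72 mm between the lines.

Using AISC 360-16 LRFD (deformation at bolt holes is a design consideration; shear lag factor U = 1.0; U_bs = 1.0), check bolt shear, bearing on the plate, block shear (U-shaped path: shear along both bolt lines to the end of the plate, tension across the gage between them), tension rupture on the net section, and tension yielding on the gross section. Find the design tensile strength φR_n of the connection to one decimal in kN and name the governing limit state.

Bolt shear: A_b = π(22)²/4 = 380.13 mm². φR_n = 0.75 × 579 × 380.13 × 4 × 1 = 660.3 kN.
Bearing (25 mm plate, F_u = 450 MPa): end bolts L_c = 44 − 24/2 = 32, R_n = min(1.2×32×25×450, 2.4×22×25×450) = 432 kN/bolt; interior L_c = 76 − 24 = 52, R_n = 594 kN/bolt. φR_n = 0.75 × (2×432 + 2×594) = 1539.0 kN.
Block shear: shear path 2×[44+1×76] = 2×120 mm, A_gv = 6000, A_nv = 2×(120 − 1.5×26)×25 = 4050 mm²; tension across gage: (72 − 1×26)×25 = 1150 mm². R_n = min(0.6×450×4050, 0.6×345×6000) + 1.0×450×1150 = min(1093.5, 1242) + 517.5 = 1611 kN. φR_n = 0.75 × 1611 = 1208.3 kN.
Tension rupture (net): A_n = (183 − 2×26)×25 = 3275 mm² (U = 1.0, A_e = A_n). φR_n = 0.75 × 450 × 3275 = 1105.3 kN.
Tension yield (gross): A_g = 183×25 = 4575 mm². φR_n = 0.90 × 345 × 4575 = 1420.5 kN.
Governing: min(660.3, 1539.0, 1208.3, 1105.3, 1420.5) = 660.3 kN → bolt shear.

660.3 kN (bolt shear governs)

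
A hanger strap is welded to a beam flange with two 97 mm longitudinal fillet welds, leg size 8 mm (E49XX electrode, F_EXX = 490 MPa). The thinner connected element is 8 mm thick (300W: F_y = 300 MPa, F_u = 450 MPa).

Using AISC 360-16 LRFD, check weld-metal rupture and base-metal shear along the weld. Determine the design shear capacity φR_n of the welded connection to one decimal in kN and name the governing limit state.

241.9 kN (weld metal governs)

Weld metal: throat = 0.707×8 = 5.656 mm, L = 2×97 = 194 mm. φR_n = 0.75 × 0.6 × 490 × 5.656 × 194 = 241.9 kN.
Base metal shear (8 mm plate): yield φR_n = 1.0×0.6×300×8×194 = 279.4 kN; rupture φR_n = 0.75×0.6×450×8×194 = 314.3 kN; take 279.4 kN (yield).
Governing: min(241.9, 279.4) = 241.9 kN → weld metal.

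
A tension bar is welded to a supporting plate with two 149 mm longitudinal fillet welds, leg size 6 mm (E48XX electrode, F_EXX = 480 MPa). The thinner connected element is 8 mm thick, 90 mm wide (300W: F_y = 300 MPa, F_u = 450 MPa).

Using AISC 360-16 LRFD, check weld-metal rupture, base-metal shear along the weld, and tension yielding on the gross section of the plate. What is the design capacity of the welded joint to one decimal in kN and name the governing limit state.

194.4 kN (gross-section yield governs)

Weld metal: throat = 0.707×6 = 4.242 mm, L = 2×149 = 298 mm. φR_n = 0.75 × 0.6 × 480 × 4.242 × 298 = 273.0 kN.
Base metal shear (8 mm plate): yield φR_n = 1.0×0.6×300×8×298 = 429.1 kN; rupture φR_n = 0.75×0.6×450×8×298 = 482.8 kN; take 429.1 kN (yield).
Tension yield (gross): A_g = 90×8 = 720 mm². φR_n = 0.90 × 300 × 720 = 194.4 kN.
Governing: min(273.0, 429.1, 194.4) = 194.4 kN → gross-section yield.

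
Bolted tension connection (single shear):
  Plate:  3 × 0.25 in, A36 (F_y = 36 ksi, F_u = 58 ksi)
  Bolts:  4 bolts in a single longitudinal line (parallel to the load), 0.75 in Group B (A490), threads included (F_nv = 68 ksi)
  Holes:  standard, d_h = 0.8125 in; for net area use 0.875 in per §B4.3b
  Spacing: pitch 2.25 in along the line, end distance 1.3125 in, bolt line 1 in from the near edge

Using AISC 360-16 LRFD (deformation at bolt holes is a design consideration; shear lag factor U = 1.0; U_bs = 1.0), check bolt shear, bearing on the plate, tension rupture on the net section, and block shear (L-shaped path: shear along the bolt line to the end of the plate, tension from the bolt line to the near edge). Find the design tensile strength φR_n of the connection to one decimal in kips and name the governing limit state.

23.1 kips (net-section rupture governs)

Bolt shear: A_b = π(0.75)²/4 = 0.44179 in². φR_n = 0.75 × 68 × 0.44179 × 4 × 1 = 90.1 kips.
Bearing (0.25 in plate, F_u = 58 ksi): end bolts L_c = 1.3125 − 0.8125/2 = 0.90625, R_n = min(1.2×0.90625×0.25×58, 2.4×0.75×0.25×58) = 15.769 kips/bolt; interior L_c = 2.25 − 0.8125 = 1.4375, R_n = 25.013 kips/bolt. φR_n = 0.75 × (1×15.769 + 3×25.013) = 68.1 kips.
Tension rupture (net): A_n = (3 − 1×0.875)×0.25 = 0.53125 in² (U = 1.0, A_e = A_n). φR_n = 0.75 × 58 × 0.53125 = 23.1 kips.
Block shear: shear path 1×[1.3125+3×2.25] = 1×8.0625 in, A_gv = 2.0156, A_nv = 1×(8.0625 − 3.5×0.875)×0.25 = 1.25 in²; tension to near edge: (1 − 0.5×0.875)×0.25 = 0.14063 in². R_n = min(0.6×58×1.25, 0.6×36×2.0156) + 1.0×58×0.14063 = min(43.5, 43.537) + 8.1565 = 51.657 kips. φR_n = 0.75 × 51.657 = 38.7 kips.
Governing: min(90.1, 68.1, 23.1, 38.7) = 23.1 kips → net-section rupture.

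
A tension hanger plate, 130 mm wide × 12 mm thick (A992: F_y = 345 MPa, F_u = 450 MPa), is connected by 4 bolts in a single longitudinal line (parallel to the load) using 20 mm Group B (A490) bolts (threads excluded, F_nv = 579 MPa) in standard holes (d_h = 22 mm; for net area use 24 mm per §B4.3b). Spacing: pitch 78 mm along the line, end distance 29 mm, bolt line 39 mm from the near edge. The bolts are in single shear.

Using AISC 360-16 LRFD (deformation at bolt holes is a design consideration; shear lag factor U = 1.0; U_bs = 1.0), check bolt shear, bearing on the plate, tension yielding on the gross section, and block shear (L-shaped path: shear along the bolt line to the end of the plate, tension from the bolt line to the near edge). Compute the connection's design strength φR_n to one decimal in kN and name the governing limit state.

484.4 kN (gross-section yield governs)

Bolt shear: A_b = π(20)²/4 = 314.16 mm². φR_n = 0.75 × 579 × 314.16 × 4 × 1 = 545.7 kN.
Bearing (12 mm plate, F_u = 450 MPa): end bolts L_c = 29 − 22/2 = 18, R_n = min(1.2×18×12×450, 2.4×20×12×450) = 116.64 kN/bolt; interior L_c = 78 − 22 = 56, R_n = 259.2 kN/bolt. φR_n = 0.75 × (1×116.64 + 3×259.2) = 670.7 kN.
Tension yield (gross): A_g = 130×12 = 1560 mm². φR_n = 0.90 × 345 × 1560 = 484.4 kN.
Block shear: shear path 1×[29+3×78] = 1×263 mm, A_gv = 3156, A_nv = 1×(263 − 3.5×24)×12 = 2148 mm²; tension to near edge: (39 − 0.5×24)×12 = 324 mm². R_n = min(0.6×450×2148, 0.6×345×3156) + 1.0×450×324 = min(579.96, 653.29) + 145.8 = 725.76 kN. φR_n = 0.75 × 725.76 = 544.3 kN.
Governing: min(545.7, 670.7, 484.4, 544.3) = 484.4 kN → gross-section yield.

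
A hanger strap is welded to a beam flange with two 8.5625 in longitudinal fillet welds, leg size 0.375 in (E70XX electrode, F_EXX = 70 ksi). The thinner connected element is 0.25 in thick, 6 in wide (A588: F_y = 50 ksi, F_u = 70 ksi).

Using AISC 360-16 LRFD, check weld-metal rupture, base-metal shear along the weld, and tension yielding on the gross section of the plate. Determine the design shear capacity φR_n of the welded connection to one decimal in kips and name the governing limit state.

Weld metal: throat = 0.707×0.375 = 0.26513 in, L = 2×8.5625 = 17.125 in. φR_n = 0.75 × 0.6 × 70 × 0.26513 × 17.125 = 143.0 kips.
Base metal shear (0.25 in plate): yield φR_n = 1.0×0.6×50×0.25×17.125 = 128.4 kips; rupture φR_n = 0.75×0.6×70×0.25×17.125 = 134.9 kips; take 128.4 kips (yield).
Tension yield (gross): A_g = 6×0.25 = 1.5 in². φR_n = 0.90 × 50 × 1.5 = 67.5 kips.
Governing: min(143.0, 128.4, 67.5) = 67.5 kips → gross-section yield.

67.5 kips (gross-section yield governs)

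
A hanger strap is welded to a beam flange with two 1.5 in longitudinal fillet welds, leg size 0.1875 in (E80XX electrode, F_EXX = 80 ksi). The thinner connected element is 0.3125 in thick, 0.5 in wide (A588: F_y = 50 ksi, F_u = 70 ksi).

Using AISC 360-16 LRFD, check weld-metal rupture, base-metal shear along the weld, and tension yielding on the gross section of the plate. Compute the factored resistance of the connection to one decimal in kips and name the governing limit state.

Weld metal: throat = 0.707×0.1875 = 0.13256 in, L = 2×1.5 = 3 in. φR_n = 0.75 × 0.6 × 80 × 0.13256 × 3 = 14.3 kips.
Base metal shear (0.3125 in plate): yield φR_n = 1.0×0.6×50×0.3125×3 = 28.1 kips; rupture φR_n = 0.75×0.6×70×0.3125×3 = 29.5 kips; take 28.1 kips (yield).
Tension yield (gross): A_g = 0.5×0.3125 = 0.15625 in². φR_n = 0.90 × 50 × 0.15625 = 7.0 kips.
Governing: min(14.3, 28.1, 7.0) = 7.0 kips → gross-section yield.

7.0 kips (gross-section yield governs)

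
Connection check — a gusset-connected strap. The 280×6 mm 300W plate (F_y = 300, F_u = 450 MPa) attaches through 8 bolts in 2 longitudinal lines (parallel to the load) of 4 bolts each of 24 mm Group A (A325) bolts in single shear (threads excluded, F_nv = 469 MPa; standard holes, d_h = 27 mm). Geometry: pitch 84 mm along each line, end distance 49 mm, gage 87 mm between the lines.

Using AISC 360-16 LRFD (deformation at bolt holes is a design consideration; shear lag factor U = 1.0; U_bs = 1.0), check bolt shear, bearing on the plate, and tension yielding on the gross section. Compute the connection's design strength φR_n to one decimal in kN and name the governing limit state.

453.6 kN (gross-section yield governs)

Bolt shear: A_b = π(24)²/4 = 452.39 mm². φR_n = 0.75 × 469 × 452.39 × 8 × 1 = 1273.0 kN.
Bearing (6 mm plate, F_u = 450 MPa): end bolts L_c = 49 − 27/2 = 35.5, R_n = min(1.2×35.5×6×450, 2.4×24×6×450) = 115.02 kN/bolt; interior L_c = 84 − 27 = 57, R_n = 155.52 kN/bolt. φR_n = 0.75 × (2×115.02 + 6×155.52) = 872.4 kN.
Tension yield (gross): A_g = 280×6 = 1680 mm². φR_n = 0.90 × 300 × 1680 = 453.6 kN.
Governing: min(1273.0, 872.4, 453.6) = 453.6 kN → gross-section yield.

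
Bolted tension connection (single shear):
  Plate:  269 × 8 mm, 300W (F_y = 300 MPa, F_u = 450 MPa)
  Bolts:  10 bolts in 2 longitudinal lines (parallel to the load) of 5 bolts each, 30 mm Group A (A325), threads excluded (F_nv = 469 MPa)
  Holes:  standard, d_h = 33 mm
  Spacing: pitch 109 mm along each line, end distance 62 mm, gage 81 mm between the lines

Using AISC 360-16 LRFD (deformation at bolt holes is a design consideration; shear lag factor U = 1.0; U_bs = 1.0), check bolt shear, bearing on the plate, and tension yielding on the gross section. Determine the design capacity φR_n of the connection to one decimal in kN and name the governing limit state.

581.0 kN (gross-section yield governs)

Bolt shear: A_b = π(30)²/4 = 706.86 mm². φR_n = 0.75 × 469 × 706.86 × 10 × 1 = 2486.4 kN.
Bearing (8 mm plate, F_u = 450 MPa): end bolts L_c = 62 − 33/2 = 45.5, R_n = min(1.2×45.5×8×450, 2.4×30×8×450) = 196.56 kN/bolt; interior L_c = 109 − 33 = 76, R_n = 259.2 kN/bolt. φR_n = 0.75 × (2×196.56 + 8×259.2) = 1850.0 kN.
Tension yield (gross): A_g = 269×8 = 2152 mm². φR_n = 0.90 × 300 × 2152 = 581.0 kN.
Governing: min(2486.4, 1850.0, 581.0) = 581.0 kN → gross-section yield.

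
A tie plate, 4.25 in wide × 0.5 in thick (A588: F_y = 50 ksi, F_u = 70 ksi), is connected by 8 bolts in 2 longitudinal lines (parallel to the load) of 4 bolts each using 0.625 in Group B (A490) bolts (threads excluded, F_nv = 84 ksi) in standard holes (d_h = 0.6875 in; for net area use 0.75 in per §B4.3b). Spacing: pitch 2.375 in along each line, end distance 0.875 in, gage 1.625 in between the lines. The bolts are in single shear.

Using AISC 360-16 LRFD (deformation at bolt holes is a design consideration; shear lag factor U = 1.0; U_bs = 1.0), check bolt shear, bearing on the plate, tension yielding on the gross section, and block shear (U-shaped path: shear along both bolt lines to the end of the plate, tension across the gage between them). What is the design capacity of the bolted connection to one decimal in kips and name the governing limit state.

Bolt shear: A_b = π(0.625)²/4 = 0.3068 in². φR_n = 0.75 × 84 × 0.3068 × 8 × 1 = 154.6 kips.
Bearing (0.5 in plate, F_u = 70 ksi): end bolts L_c = 0.875 − 0.6875/2 = 0.53125, R_n = min(1.2×0.53125×0.5×70, 2.4×0.625×0.5×70) = 22.313 kips/bolt; interior L_c = 2.375 − 0.6875 = 1.6875, R_n = 52.5 kips/bolt. φR_n = 0.75 × (2×22.313 + 6×52.5) = 269.7 kips.
Tension yield (gross): A_g = 4.25×0.5 = 2.125 in². φR_n = 0.90 × 50 × 2.125 = 95.6 kips.
Block shear: shear path 2×[0.875+3×2.375] = 2×8 in, A_gv = 8, A_nv = 2×(8 − 3.5×0.75)×0.5 = 5.375 in²; tension across gage: (1.625 − 1×0.75)×0.5 = 0.4375 in². R_n = min(0.6×70×5.375, 0.6×50×8) + 1.0×70×0.4375 = min(225.75, 240) + 30.625 = 256.38 kips. φR_n = 0.75 × 256.38 = 192.3 kips.
Governing: min(154.6, 269.7, 95.6, 192.3) = 95.6 kips → gross-section yield.

95.6 kips (gross-section yield governs)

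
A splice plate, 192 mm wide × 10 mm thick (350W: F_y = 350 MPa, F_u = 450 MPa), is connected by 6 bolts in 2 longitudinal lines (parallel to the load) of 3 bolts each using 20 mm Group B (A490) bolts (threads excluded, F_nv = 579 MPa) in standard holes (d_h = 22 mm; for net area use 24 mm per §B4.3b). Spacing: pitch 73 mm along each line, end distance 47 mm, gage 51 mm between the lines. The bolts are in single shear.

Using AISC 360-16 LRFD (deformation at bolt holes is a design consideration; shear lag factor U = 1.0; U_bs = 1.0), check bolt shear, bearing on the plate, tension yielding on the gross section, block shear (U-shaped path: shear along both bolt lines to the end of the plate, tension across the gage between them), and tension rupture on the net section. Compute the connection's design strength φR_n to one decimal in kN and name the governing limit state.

486.0 kN (net-section rupture governs)

Bolt shear: A_b = π(20)²/4 = 314.16 mm². φR_n = 0.75 × 579 × 314.16 × 6 × 1 = 818.5 kN.
Bearing (10 mm plate, F_u = 450 MPa): end bolts L_c = 47 − 22/2 = 36, R_n = min(1.2×36×10×450, 2.4×20×10×450) = 194.4 kN/bolt; interior L_c = 73 − 22 = 51, R_n = 216 kN/bolt. φR_n = 0.75 × (2×194.4 + 4×216) = 939.6 kN.
Tension yield (gross): A_g = 192×10 = 1920 mm². φR_n = 0.90 × 350 × 1920 = 604.8 kN.
Block shear: shear path 2×[47+2×73] = 2×193 mm, A_gv = 3860, A_nv = 2×(193 − 2.5×24)×10 = 2660 mm²; tension across gage: (51 − 1×24)×10 = 270 mm². R_n = min(0.6×450×2660, 0.6×350×3860) + 1.0×450×270 = min(718.2, 810.6) + 121.5 = 839.7 kN. φR_n = 0.75 × 839.7 = 629.8 kN.
Tension rupture (net): A_n = (192 − 2×24)×10 = 1440 mm² (U = 1.0, A_e = A_n). φR_n = 0.75 × 450 × 1440 = 486.0 kN.
Governing: min(818.5, 939.6, 604.8, 629.8, 486.0) = 486.0 kN → net-section rupture.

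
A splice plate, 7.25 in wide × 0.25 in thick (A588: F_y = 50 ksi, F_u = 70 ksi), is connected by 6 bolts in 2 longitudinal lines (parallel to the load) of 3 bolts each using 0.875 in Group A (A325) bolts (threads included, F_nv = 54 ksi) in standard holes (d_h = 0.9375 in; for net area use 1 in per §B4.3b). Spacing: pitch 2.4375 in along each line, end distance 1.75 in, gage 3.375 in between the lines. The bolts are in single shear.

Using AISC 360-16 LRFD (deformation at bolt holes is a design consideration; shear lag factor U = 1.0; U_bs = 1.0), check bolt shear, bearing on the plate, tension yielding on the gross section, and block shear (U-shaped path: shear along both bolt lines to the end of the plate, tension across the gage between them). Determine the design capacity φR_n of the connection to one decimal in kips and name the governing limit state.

Bolt shear: A_b = π(0.875)²/4 = 0.60132 in². φR_n = 0.75 × 54 × 0.60132 × 6 × 1 = 146.1 kips.
Bearing (0.25 in plate, F_u = 70 ksi): end bolts L_c = 1.75 − 0.9375/2 = 1.28125, R_n = min(1.2×1.28125×0.25×70, 2.4×0.875×0.25×70) = 26.906 kips/bolt; interior L_c = 2.4375 − 0.9375 = 1.5, R_n = 31.5 kips/bolt. φR_n = 0.75 × (2×26.906 + 4×31.5) = 134.9 kips.
Tension yield (gross): A_g = 7.25×0.25 = 1.8125 in². φR_n = 0.90 × 50 × 1.8125 = 81.6 kips.
Block shear: shear path 2×[1.75+2×2.4375] = 2×6.625 in, A_gv = 3.3125, A_nv = 2×(6.625 − 2.5×1)×0.25 = 2.0625 in²; tension across gage: (3.375 − 1×1)×0.25 = 0.59375 in². R_n = min(0.6×70×2.0625, 0.6×50×3.3125) + 1.0×70×0.59375 = min(86.625, 99.375) + 41.563 = 128.19 kips. φR_n = 0.75 × 128.19 = 96.1 kips.
Governing: min(146.1, 134.9, 81.6, 96.1) = 81.6 kips → gross-section yield.

81.6 kips (gross-section yield governs)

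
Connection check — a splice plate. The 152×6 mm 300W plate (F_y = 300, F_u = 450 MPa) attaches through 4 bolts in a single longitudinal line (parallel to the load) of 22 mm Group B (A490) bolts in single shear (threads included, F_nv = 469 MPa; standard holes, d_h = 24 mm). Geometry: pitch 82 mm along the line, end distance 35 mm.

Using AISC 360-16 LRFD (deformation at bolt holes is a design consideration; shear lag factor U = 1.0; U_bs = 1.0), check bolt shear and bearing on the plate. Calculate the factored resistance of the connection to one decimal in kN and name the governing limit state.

Bolt shear: A_b = π(22)²/4 = 380.13 mm². φR_n = 0.75 × 469 × 380.13 × 4 × 1 = 534.8 kN.
Bearing (6 mm plate, F_u = 450 MPa): end bolts L_c = 35 − 24/2 = 23, R_n = min(1.2×23×6×450, 2.4×22×6×450) = 74.52 kN/bolt; interior L_c = 82 − 24 = 58, R_n = 142.56 kN/bolt. φR_n = 0.75 × (1×74.52 + 3×142.56) = 376.7 kN.
Governing: min(534.8, 376.7) = 376.7 kN → bearing.

376.7 kN (bearing governs)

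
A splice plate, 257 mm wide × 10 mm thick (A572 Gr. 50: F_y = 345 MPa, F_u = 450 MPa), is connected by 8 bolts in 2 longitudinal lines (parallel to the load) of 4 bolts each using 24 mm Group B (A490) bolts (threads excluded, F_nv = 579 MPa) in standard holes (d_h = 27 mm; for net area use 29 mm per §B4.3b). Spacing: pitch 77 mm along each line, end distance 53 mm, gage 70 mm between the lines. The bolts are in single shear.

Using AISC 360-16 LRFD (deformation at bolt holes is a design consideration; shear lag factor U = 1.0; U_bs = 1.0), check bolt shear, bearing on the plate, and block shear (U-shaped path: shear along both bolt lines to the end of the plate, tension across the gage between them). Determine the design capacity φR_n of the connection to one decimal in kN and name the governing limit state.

Bolt shear: A_b = π(24)²/4 = 452.39 mm². φR_n = 0.75 × 579 × 452.39 × 8 × 1 = 1571.6 kN.
Bearing (10 mm plate, F_u = 450 MPa): end bolts L_c = 53 − 27/2 = 39.5, R_n = min(1.2×39.5×10×450, 2.4×24×10×450) = 213.3 kN/bolt; interior L_c = 77 − 27 = 50, R_n = 259.2 kN/bolt. φR_n = 0.75 × (2×213.3 + 6×259.2) = 1486.4 kN.
Block shear: shear path 2×[53+3×77] = 2×284 mm, A_gv = 5680, A_nv = 2×(284 − 3.5×29)×10 = 3650 mm²; tension across gage: (70 − 1×29)×10 = 410 mm². R_n = min(0.6×450×3650, 0.6×345×5680) + 1.0×450×410 = min(985.5, 1175.8) + 184.5 = 1170 kN. φR_n = 0.75 × 1170 = 877.5 kN.
Governing: min(1571.6, 1486.4, 877.5) = 877.5 kN → block shear.

877.5 kN (block shear governs)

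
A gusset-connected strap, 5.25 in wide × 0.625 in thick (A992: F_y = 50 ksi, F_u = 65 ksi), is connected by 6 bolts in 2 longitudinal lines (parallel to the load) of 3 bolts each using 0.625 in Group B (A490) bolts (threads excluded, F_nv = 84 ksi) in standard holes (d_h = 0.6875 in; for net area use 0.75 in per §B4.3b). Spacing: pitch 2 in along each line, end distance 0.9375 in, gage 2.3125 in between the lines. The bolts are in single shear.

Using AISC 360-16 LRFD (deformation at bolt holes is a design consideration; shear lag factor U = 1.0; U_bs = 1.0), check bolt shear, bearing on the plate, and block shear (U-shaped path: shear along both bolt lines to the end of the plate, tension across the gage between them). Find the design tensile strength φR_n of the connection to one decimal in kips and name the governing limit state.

116.0 kips (bolt shear governs)

Bolt shear: A_b = π(0.625)²/4 = 0.3068 in². φR_n = 0.75 × 84 × 0.3068 × 6 × 1 = 116.0 kips.
Bearing (0.625 in plate, F_u = 65 ksi): end bolts L_c = 0.9375 − 0.6875/2 = 0.59375, R_n = min(1.2×0.59375×0.625×65, 2.4×0.625×0.625×65) = 28.945 kips/bolt; interior L_c = 2 − 0.6875 = 1.3125, R_n = 60.938 kips/bolt. φR_n = 0.75 × (2×28.945 + 4×60.938) = 226.2 kips.
Block shear: shear path 2×[0.9375+2×2] = 2×4.9375 in, A_gv = 6.1719, A_nv = 2×(4.9375 − 2.5×0.75)×0.625 = 3.8281 in²; tension across gage: (2.3125 − 1×0.75)×0.625 = 0.97656 in². R_n = min(0.6×65×3.8281, 0.6×50×6.1719) + 1.0×65×0.97656 = min(149.3, 185.16) + 63.476 = 212.78 kips. φR_n = 0.75 × 212.78 = 159.6 kips.
Governing: min(116.0, 226.2, 159.6) = 116.0 kips → bolt shear.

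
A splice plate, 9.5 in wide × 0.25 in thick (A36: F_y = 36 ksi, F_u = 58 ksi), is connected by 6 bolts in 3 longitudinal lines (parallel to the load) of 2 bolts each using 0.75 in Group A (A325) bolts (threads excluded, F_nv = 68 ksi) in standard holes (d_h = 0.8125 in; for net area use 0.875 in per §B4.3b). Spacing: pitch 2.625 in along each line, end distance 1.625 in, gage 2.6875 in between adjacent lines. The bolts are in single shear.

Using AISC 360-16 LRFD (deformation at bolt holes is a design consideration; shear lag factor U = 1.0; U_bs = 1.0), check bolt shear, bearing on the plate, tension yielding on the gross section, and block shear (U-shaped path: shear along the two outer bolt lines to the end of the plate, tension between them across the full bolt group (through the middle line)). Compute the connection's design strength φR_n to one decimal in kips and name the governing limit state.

Bolt shear: A_b = π(0.75)²/4 = 0.44179 in². φR_n = 0.75 × 68 × 0.44179 × 6 × 1 = 135.2 kips.
Bearing (0.25 in plate, F_u = 58 ksi): end bolts L_c = 1.625 − 0.8125/2 = 1.21875, R_n = min(1.2×1.21875×0.25×58, 2.4×0.75×0.25×58) = 21.206 kips/bolt; interior L_c = 2.625 − 0.8125 = 1.8125, R_n = 26.1 kips/bolt. φR_n = 0.75 × (3×21.206 + 3×26.1) = 106.4 kips.
Tension yield (gross): A_g = 9.5×0.25 = 2.375 in². φR_n = 0.90 × 36 × 2.375 = 77.0 kips.
Block shear: shear path 2×[1.625+1×2.625] = 2×4.25 in, A_gv = 2.125, A_nv = 2×(4.25 − 1.5×0.875)×0.25 = 1.4688 in²; tension across gage: (5.375 − 2×0.875)×0.25 = 0.90625 in². R_n = min(0.6×58×1.4688, 0.6×36×2.125) + 1.0×58×0.90625 = min(51.114, 45.9) + 52.563 = 98.463 kips. φR_n = 0.75 × 98.463 = 73.8 kips.
Governing: min(135.2, 106.4, 77.0, 73.8) = 73.8 kips → block shear.

73.8 kips (block shear governs)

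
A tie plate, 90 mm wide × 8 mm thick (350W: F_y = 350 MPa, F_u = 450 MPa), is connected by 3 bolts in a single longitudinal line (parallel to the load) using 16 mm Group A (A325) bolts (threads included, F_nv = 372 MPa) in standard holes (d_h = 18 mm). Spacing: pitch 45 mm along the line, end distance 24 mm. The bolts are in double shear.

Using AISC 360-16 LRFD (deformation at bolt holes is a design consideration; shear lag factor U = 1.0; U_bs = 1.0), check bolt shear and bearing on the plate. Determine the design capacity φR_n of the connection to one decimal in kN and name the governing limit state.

Bolt shear: A_b = π(16)²/4 = 201.06 mm². φR_n = 0.75 × 372 × 201.06 × 3 × 2 = 336.6 kN.
Bearing (8 mm plate, F_u = 450 MPa): end bolts L_c = 24 − 18/2 = 15, R_n = min(1.2×15×8×450, 2.4×16×8×450) = 64.8 kN/bolt; interior L_c = 45 − 18 = 27, R_n = 116.64 kN/bolt. φR_n = 0.75 × (1×64.8 + 2×116.64) = 223.6 kN.
Governing: min(336.6, 223.6) = 223.6 kN → bearing.

223.6 kN (bearing governs)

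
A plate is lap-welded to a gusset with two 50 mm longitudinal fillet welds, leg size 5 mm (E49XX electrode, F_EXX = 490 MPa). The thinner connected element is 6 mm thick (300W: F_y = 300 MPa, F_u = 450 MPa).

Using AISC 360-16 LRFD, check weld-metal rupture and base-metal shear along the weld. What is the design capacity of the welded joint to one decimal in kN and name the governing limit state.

77.9 kN (weld metal governs)

Weld metal: throat = 0.707×5 = 3.535 mm, L = 2×50 = 100 mm. φR_n = 0.75 × 0.6 × 490 × 3.535 × 100 = 77.9 kN.
Base metal shear (6 mm plate): yield φR_n = 1.0×0.6×300×6×100 = 108.0 kN; rupture φR_n = 0.75×0.6×450×6×100 = 121.5 kN; take 108.0 kN (yield).
Governing: min(77.9, 108.0) = 77.9 kN → weld metal.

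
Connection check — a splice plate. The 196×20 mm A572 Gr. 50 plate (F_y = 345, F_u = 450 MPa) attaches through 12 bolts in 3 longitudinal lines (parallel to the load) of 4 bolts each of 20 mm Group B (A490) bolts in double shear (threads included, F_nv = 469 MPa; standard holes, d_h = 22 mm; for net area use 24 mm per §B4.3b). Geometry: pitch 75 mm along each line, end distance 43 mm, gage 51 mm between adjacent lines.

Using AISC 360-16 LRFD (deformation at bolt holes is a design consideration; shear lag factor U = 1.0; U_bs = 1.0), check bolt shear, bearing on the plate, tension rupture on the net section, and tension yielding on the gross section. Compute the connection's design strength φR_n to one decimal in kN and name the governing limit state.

837.0 kN (net-section rupture governs)

Bolt shear: A_b = π(20)²/4 = 314.16 mm². φR_n = 0.75 × 469 × 314.16 × 12 × 2 = 2652.1 kN.
Bearing (20 mm plate, F_u = 450 MPa): end bolts L_c = 43 − 22/2 = 32, R_n = min(1.2×32×20×450, 2.4×20×20×450) = 345.6 kN/bolt; interior L_c = 75 − 22 = 53, R_n = 432 kN/bolt. φR_n = 0.75 × (3×345.6 + 9×432) = 3693.6 kN.
Tension rupture (net): A_n = (196 − 3×24)×20 = 2480 mm² (U = 1.0, A_e = A_n). φR_n = 0.75 × 450 × 2480 = 837.0 kN.
Tension yield (gross): A_g = 196×20 = 3920 mm². φR_n = 0.90 × 345 × 3920 = 1217.2 kN.
Governing: min(2652.1, 3693.6, 837.0, 1217.2) = 837.0 kN → net-section rupture.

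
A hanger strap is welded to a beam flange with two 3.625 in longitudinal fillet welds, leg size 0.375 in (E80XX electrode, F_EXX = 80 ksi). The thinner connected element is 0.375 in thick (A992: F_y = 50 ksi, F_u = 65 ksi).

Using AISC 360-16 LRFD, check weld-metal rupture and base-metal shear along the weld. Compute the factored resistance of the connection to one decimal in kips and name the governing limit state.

69.2 kips (weld metal governs)

Weld metal: throat = 0.707×0.375 = 0.26513 in, L = 2×3.625 = 7.25 in. φR_n = 0.75 × 0.6 × 80 × 0.26513 × 7.25 = 69.2 kips.
Base metal shear (0.375 in plate): yield φR_n = 1.0×0.6×50×0.375×7.25 = 81.6 kips; rupture φR_n = 0.75×0.6×65×0.375×7.25 = 79.5 kips; take 79.5 kips (rupture).
Governing: min(69.2, 79.5) = 69.2 kips → weld metal.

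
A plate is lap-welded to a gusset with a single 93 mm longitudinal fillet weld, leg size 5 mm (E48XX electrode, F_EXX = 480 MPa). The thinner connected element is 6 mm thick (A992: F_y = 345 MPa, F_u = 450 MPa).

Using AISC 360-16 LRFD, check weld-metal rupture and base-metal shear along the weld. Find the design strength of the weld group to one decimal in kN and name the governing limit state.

71.0 kN (weld metal governs)

Weld metal: throat = 0.707×5 = 3.535 mm, L = 93 mm. φR_n = 0.75 × 0.6 × 480 × 3.535 × 93 = 71.0 kN.
Base metal shear (6 mm plate): yield φR_n = 1.0×0.6×345×6×93 = 115.5 kN; rupture φR_n = 0.75×0.6×450×6×93 = 113.0 kN; take 113.0 kN (rupture).
Governing: min(71.0, 113.0) = 71.0 kN → weld metal.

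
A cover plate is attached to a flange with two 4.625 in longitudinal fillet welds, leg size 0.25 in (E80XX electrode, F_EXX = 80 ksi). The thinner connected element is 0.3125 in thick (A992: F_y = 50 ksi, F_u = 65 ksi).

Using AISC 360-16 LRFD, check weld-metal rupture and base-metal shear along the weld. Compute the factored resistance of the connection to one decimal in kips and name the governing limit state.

58.9 kips (weld metal governs)

Weld metal: throat = 0.707×0.25 = 0.17675 in, L = 2×4.625 = 9.25 in. φR_n = 0.75 × 0.6 × 80 × 0.17675 × 9.25 = 58.9 kips.
Base metal shear (0.3125 in plate): yield φR_n = 1.0×0.6×50×0.3125×9.25 = 86.7 kips; rupture φR_n = 0.75×0.6×65×0.3125×9.25 = 84.6 kips; take 84.6 kips (rupture).
Governing: min(58.9, 84.6) = 58.9 kips → weld metal.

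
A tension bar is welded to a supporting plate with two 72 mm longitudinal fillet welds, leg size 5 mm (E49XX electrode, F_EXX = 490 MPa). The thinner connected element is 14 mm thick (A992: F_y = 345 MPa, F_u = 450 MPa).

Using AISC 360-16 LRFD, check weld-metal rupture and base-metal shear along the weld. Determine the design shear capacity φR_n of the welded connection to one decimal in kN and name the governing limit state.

112.2 kN (weld metal governs)

Weld metal: throat = 0.707×5 = 3.535 mm, L = 2×72 = 144 mm. φR_n = 0.75 × 0.6 × 490 × 3.535 × 144 = 112.2 kN.
Base metal shear (14 mm plate): yield φR_n = 1.0×0.6×345×14×144 = 417.3 kN; rupture φR_n = 0.75×0.6×450×14×144 = 408.2 kN; take 408.2 kN (rupture).
Governing: min(112.2, 408.2) = 112.2 kN → weld metal.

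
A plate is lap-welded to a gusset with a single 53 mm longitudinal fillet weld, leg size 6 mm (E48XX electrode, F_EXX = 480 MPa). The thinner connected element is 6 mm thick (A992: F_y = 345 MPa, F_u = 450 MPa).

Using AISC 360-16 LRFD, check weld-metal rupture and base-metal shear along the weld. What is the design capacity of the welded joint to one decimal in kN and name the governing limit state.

Weld metal: throat = 0.707×6 = 4.242 mm, L = 53 mm. φR_n = 0.75 × 0.6 × 480 × 4.242 × 53 = 48.6 kN.
Base metal shear (6 mm plate): yield φR_n = 1.0×0.6×345×6×53 = 65.8 kN; rupture φR_n = 0.75×0.6×450×6×53 = 64.4 kN; take 64.4 kN (rupture).
Governing: min(48.6, 64.4) = 48.6 kN → weld metal.

48.6 kN (weld metal governs)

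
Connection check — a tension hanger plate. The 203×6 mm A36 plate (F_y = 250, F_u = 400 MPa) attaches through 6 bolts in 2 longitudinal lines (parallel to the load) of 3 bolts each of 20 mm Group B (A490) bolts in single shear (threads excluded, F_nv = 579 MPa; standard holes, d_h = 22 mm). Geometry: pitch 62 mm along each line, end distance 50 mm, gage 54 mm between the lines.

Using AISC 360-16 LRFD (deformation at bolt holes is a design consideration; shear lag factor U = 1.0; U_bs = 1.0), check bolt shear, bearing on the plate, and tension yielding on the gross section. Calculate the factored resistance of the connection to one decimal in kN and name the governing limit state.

274.1 kN (gross-section yield governs)

Bolt shear: A_b = π(20)²/4 = 314.16 mm². φR_n = 0.75 × 579 × 314.16 × 6 × 1 = 818.5 kN.
Bearing (6 mm plate, F_u = 400 MPa): end bolts L_c = 50 − 22/2 = 39, R_n = min(1.2×39×6×400, 2.4×20×6×400) = 112.32 kN/bolt; interior L_c = 62 − 22 = 40, R_n = 115.2 kN/bolt. φR_n = 0.75 × (2×112.32 + 4×115.2) = 514.1 kN.
Tension yield (gross): A_g = 203×6 = 1218 mm². φR_n = 0.90 × 250 × 1218 = 274.1 kN.
Governing: min(818.5, 514.1, 274.1) = 274.1 kN → gross-section yield.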